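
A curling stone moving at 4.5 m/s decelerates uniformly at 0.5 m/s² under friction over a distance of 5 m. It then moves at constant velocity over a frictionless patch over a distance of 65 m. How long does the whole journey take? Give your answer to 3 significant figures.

17.8 s

Phase 1 (decelerating): v₀ = 4.50 m/s, a = -0.5 m/s².
v² = v₀² + 2aΔx = 4.50² + 2·-0.5·5 = 15.2 → v = 3.91 m/s
t = (v − v₀)/a = (3.91 − 4.50)/-0.5 = 1.19 s

Phase 2 (constant speed): v₀ = 3.91 m/s, a = 0 m/s².
Constant speed: t = d/v = 65/3.91 = 16.6 s
Total time = 1.19 + 16.6 = 17.8 s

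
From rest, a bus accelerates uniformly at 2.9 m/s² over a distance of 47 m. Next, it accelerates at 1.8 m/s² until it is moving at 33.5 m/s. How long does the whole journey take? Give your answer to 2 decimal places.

15.13 s

Phase 1 (accelerating): v₀ = 0 m/s, a = 2.9 m/s².
v² = v₀² + 2aΔx = 0² + 2·2.9·47 = 273 → v = 16.5 m/s
t = (v − v₀)/a = (16.5 − 0)/2.9 = 5.69 s

Phase 2 (accelerating): v₀ = 16.5 m/s, a = 1.8 m/s².
v = v₀ + at → t = (33.5 − 16.5) / 1.8 = 9.44 s
v² = v₀² + 2aΔx → Δx = (33.5² − 16.5²)/(2·1.8) = 236 m
Total time = 5.69 + 9.44 = 15.1 s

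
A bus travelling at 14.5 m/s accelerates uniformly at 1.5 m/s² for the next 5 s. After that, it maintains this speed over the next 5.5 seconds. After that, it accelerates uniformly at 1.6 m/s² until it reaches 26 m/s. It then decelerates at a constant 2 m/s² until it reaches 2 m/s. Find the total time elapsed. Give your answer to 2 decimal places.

25.00 s

Phase 1 (accelerating): v₀ = 14.5 m/s, a = 1.5 m/s².
v = v₀ + at = 14.5 + (1.5)(5) = 22.0 m/s
Δx = v₀t + ½at² = 14.5·5 + 0.5·1.5·5² = 91.2 m

Phase 2 (constant speed): v₀ = 22.0 m/s, a = 0 m/s².
v = v₀ + at = 22.0 + (0)(5.5) = 22.0 m/s
Δx = v₀t + ½at² = 22.0·5.5 + 0.5·0·5.5² = 121 m

Phase 3 (accelerating): v₀ = 22.0 m/s, a = 1.6 m/s².
v = v₀ + at → t = (26 − 22.0) / 1.6 = 2.50 s
v² = v₀² + 2aΔx → Δx = (26² − 22.0²)/(2·1.6) = 60.0 m

Phase 4 (decelerating): v₀ = 26.0 m/s, a = -2 m/s².
v = v₀ + at → t = (2 − 26.0) / -2 = 12.0 s
v² = v₀² + 2aΔx → Δx = (2² − 26.0²)/(2·-2) = 168 m
Total time = 5.00 + 5.50 + 2.50 + 12.0 = 25.0 s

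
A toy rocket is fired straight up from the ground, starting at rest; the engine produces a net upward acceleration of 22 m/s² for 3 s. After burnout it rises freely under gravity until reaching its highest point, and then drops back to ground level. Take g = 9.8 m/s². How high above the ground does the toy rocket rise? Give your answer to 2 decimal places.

Phase 1 (powered ascent): v₀ = 0 m/s, a = 22 m/s².
v = v₀ + at = 0 + (22)(3) = 66.0 m/s
Δx = v₀t + ½at² = 0·3 + 0.5·22·3² = 99.0 m

Phase 2 (coasting upward): v₀ = 66.0 m/s, a = -9.8 m/s².
v = v₀ + at → t = (0 − 66.0) / -9.8 = 6.73 s
v² = v₀² + 2aΔx → Δx = (0² − 66.0²)/(2·-9.8) = 222 m
Maximum height = 99.0 + 222 = 321 m

321.24 m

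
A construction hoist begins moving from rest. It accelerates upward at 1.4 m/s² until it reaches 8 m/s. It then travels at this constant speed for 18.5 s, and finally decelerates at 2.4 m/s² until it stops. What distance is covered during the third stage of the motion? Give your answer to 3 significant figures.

Phase 1 (accelerating): v₀ = 0 m/s, a = 1.4 m/s².
v = v₀ + at → t = (8 − 0) / 1.4 = 5.71 s
v² = v₀² + 2aΔx → Δx = (8² − 0²)/(2·1.4) = 22.9 m

Phase 2 (constant speed): v₀ = 8.00 m/s, a = 0 m/s².
v = v₀ + at = 8.00 + (0)(18.5) = 8.00 m/s
Δx = v₀t + ½at² = 8.00·18.5 + 0.5·0·18.5² = 148 m

Phase 3 (decelerating): v₀ = 8.00 m/s, a = -2.4 m/s².
v = v₀ + at → t = (0 − 8.00) / -2.4 = 3.33 s
v² = v₀² + 2aΔx → Δx = (0² − 8.00²)/(2·-2.4) = 13.3 m
Distance in phase 3 = 13.3 m

13.3 m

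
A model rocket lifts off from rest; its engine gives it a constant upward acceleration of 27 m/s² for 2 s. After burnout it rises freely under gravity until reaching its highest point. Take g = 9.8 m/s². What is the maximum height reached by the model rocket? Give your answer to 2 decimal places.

Phase 1 (powered ascent): v₀ = 0 m/s, a = 27 m/s².
v = v₀ + at = 0 + (27)(2) = 54.0 m/s
Δx = v₀t + ½at² = 0·2 + 0.5·27·2² = 54.0 m

Phase 2 (coasting upward): v₀ = 54.0 m/s, a = -9.8 m/s².
v = v₀ + at → t = (0 − 54.0) / -9.8 = 5.51 s
v² = v₀² + 2aΔx → Δx = (0² − 54.0²)/(2·-9.8) = 149 m
Maximum height = 54.0 + 149 = 203 m

202.78 m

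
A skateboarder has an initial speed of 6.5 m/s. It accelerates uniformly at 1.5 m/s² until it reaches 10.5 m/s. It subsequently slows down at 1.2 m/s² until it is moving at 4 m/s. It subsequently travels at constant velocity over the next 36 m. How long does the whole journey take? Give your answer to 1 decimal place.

17.1 s

Phase 1 (accelerating): v₀ = 6.50 m/s, a = 1.5 m/s².
v = v₀ + at → t = (10.5 − 6.50) / 1.5 = 2.67 s
v² = v₀² + 2aΔx → Δx = (10.5² − 6.50²)/(2·1.5) = 22.7 m

Phase 2 (decelerating): v₀ = 10.5 m/s, a = -1.2 m/s².
v = v₀ + at → t = (4 − 10.5) / -1.2 = 5.42 s
v² = v₀² + 2aΔx → Δx = (4² − 10.5²)/(2·-1.2) = 39.3 m

Phase 3 (constant speed): v₀ = 4.00 m/s, a = 0 m/s².
Constant speed: t = d/v = 36/4.00 = 9.00 s
Total time = 2.67 + 5.42 + 9.00 = 17.1 s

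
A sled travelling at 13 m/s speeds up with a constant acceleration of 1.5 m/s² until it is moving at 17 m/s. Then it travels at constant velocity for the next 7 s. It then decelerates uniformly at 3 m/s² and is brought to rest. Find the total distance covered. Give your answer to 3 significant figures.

Phase 1 (accelerating): v₀ = 13.0 m/s, a = 1.5 m/s².
v = v₀ + at → t = (17 − 13.0) / 1.5 = 2.67 s
v² = v₀² + 2aΔx → Δx = (17² − 13.0²)/(2·1.5) = 40.0 m

Phase 2 (constant speed): v₀ = 17.0 m/s, a = 0 m/s².
v = v₀ + at = 17.0 + (0)(7) = 17.0 m/s
Δx = v₀t + ½at² = 17.0·7 + 0.5·0·7² = 119 m

Phase 3 (decelerating): v₀ = 17.0 m/s, a = -3 m/s².
v = v₀ + at → t = (0 − 17.0) / -3 = 5.67 s
v² = v₀² + 2aΔx → Δx = (0² − 17.0²)/(2·-3) = 48.2 m
Total distance = 40.0 + 119 + 48.2 = 207 m

207 m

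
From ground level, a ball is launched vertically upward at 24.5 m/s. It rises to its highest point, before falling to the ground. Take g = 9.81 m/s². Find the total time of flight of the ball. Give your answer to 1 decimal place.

5.0 s

Phase 1 (rising): v₀ = 24.5 m/s, a = -9.81 m/s².
v = v₀ + at → t = (0 − 24.5) / -9.81 = 2.50 s
v² = v₀² + 2aΔx → Δx = (0² − 24.5²)/(2·-9.81) = 30.6 m

Phase 2 (falling): v₀ = 0 m/s, a = -9.81 m/s².
Falls 30.6 m from rest: t = √(2·30.6/9.81) = 2.50 s; v = g·t = 24.5 m/s.
Total time = 2.50 + 2.50 = 4.99 s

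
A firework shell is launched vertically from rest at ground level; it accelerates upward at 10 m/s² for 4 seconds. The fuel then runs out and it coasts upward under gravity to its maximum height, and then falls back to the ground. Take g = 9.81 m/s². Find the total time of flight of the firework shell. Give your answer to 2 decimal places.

Phase 1 (powered ascent): v₀ = 0 m/s, a = 10 m/s².
v = v₀ + at = 0 + (10)(4) = 40.0 m/s
Δx = v₀t + ½at² = 0·4 + 0.5·10·4² = 80.0 m

Phase 2 (coasting upward): v₀ = 40.0 m/s, a = -9.81 m/s².
v = v₀ + at → t = (0 − 40.0) / -9.81 = 4.08 s
v² = v₀² + 2aΔx → Δx = (0² − 40.0²)/(2·-9.81) = 81.5 m

Phase 3 (free fall): v₀ = 0 m/s, a = -9.81 m/s².
Falls 162 m from rest: t = √(2·162/9.81) = 5.74 s; v = g·t = 56.3 m/s.
Total time = 4.00 + 4.08 + 5.74 = 13.8 s

13.82 s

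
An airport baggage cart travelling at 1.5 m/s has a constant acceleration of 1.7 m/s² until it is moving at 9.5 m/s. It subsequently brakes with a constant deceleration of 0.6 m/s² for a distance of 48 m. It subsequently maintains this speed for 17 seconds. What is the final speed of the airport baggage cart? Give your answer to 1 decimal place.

5.7 m/s

Phase 1 (accelerating): v₀ = 1.50 m/s, a = 1.7 m/s².
v = v₀ + at → t = (9.5 − 1.50) / 1.7 = 4.71 s
v² = v₀² + 2aΔx → Δx = (9.5² − 1.50²)/(2·1.7) = 25.9 m

Phase 2 (decelerating): v₀ = 9.50 m/s, a = -0.6 m/s².
v² = v₀² + 2aΔx = 9.50² + 2·-0.6·48 = 32.7 → v = 5.71 m/s
t = (v − v₀)/a = (5.71 − 9.50)/-0.6 = 6.31 s

Phase 3 (constant speed): v₀ = 5.71 m/s, a = 0 m/s².
v = v₀ + at = 5.71 + (0)(17) = 5.71 m/s
Δx = v₀t + ½at² = 5.71·17 + 0.5·0·17² = 97.1 m
Final speed = 5.71 m/s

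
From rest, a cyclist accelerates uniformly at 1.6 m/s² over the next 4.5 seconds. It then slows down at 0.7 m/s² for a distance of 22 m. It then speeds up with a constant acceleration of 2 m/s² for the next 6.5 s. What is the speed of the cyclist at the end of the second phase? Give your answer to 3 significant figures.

4.59 m/s

Phase 1 (accelerating): v₀ = 0 m/s, a = 1.6 m/s².
v = v₀ + at = 0 + (1.6)(4.5) = 7.20 m/s
Δx = v₀t + ½at² = 0·4.5 + 0.5·1.6·4.5² = 16.2 m

Phase 2 (decelerating): v₀ = 7.20 m/s, a = -0.7 m/s².
v² = v₀² + 2aΔx = 7.20² + 2·-0.7·22 = 21.0 → v = 4.59 m/s
t = (v − v₀)/a = (4.59 − 7.20)/-0.7 = 3.73 s
Speed at end of phase 2 = 4.59 m/s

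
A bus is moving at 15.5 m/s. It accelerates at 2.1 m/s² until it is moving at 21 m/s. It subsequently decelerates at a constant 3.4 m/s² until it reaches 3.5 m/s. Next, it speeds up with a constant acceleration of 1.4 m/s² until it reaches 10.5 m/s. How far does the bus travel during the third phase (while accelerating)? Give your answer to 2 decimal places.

35.00 m

Phase 1 (accelerating): v₀ = 15.5 m/s, a = 2.1 m/s².
v = v₀ + at → t = (21 − 15.5) / 2.1 = 2.62 s
v² = v₀² + 2aΔx → Δx = (21² − 15.5²)/(2·2.1) = 47.8 m

Phase 2 (decelerating): v₀ = 21.0 m/s, a = -3.4 m/s².
v = v₀ + at → t = (3.5 − 21.0) / -3.4 = 5.15 s
v² = v₀² + 2aΔx → Δx = (3.5² − 21.0²)/(2·-3.4) = 63.1 m

Phase 3 (accelerating): v₀ = 3.50 m/s, a = 1.4 m/s².
v = v₀ + at → t = (10.5 − 3.50) / 1.4 = 5.00 s
v² = v₀² + 2aΔx → Δx = (10.5² − 3.50²)/(2·1.4) = 35.0 m
Distance in phase 3 = 35.0 m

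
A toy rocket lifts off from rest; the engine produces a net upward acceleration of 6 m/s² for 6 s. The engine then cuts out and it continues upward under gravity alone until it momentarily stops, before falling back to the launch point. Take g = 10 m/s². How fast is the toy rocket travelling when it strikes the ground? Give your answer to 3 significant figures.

Phase 1 (powered ascent): v₀ = 0 m/s, a = 6 m/s².
v = v₀ + at = 0 + (6)(6) = 36.0 m/s
Δx = v₀t + ½at² = 0·6 + 0.5·6·6² = 108 m

Phase 2 (coasting upward): v₀ = 36.0 m/s, a = -10 m/s².
v = v₀ + at → t = (0 − 36.0) / -10 = 3.60 s
v² = v₀² + 2aΔx → Δx = (0² − 36.0²)/(2·-10) = 64.8 m

Phase 3 (free fall): v₀ = 0 m/s, a = -10 m/s².
Falls 173 m from rest: t = √(2·173/10) = 5.88 s; v = g·t = 58.8 m/s.
Impact speed = 58.8 m/s

58.8 m/s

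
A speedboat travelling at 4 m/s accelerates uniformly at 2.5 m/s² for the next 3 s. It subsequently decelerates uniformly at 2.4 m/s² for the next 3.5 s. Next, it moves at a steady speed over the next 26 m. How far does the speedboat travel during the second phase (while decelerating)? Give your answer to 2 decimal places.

Phase 1 (accelerating): v₀ = 4.00 m/s, a = 2.5 m/s².
v = v₀ + at = 4.00 + (2.5)(3) = 11.5 m/s
Δx = v₀t + ½at² = 4.00·3 + 0.5·2.5·3² = 23.2 m

Phase 2 (decelerating): v₀ = 11.5 m/s, a = -2.4 m/s².
v = v₀ + at = 11.5 + (-2.4)(3.5) = 3.10 m/s
Δx = v₀t + ½at² = 11.5·3.5 + 0.5·-2.4·3.5² = 25.5 m
Distance in phase 2 = 25.5 m

25.55 m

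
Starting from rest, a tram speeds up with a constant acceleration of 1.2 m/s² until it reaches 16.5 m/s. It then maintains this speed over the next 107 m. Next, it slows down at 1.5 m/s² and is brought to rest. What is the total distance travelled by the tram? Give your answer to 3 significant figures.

Phase 1 (accelerating): v₀ = 0 m/s, a = 1.2 m/s².
v = v₀ + at → t = (16.5 − 0) / 1.2 = 13.8 s
v² = v₀² + 2aΔx → Δx = (16.5² − 0²)/(2·1.2) = 113 m

Phase 2 (constant speed): v₀ = 16.5 m/s, a = 0 m/s².
Constant speed: t = d/v = 107/16.5 = 6.48 s

Phase 3 (decelerating): v₀ = 16.5 m/s, a = -1.5 m/s².
v = v₀ + at → t = (0 − 16.5) / -1.5 = 11.0 s
v² = v₀² + 2aΔx → Δx = (0² − 16.5²)/(2·-1.5) = 90.8 m
Total distance = 113 + 107 + 90.8 = 311 m

311 m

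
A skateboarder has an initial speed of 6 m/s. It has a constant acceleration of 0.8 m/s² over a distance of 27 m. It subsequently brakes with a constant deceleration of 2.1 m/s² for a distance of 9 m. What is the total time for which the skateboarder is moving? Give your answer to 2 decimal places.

Phase 1 (accelerating): v₀ = 6.00 m/s, a = 0.8 m/s².
v² = v₀² + 2aΔx = 6.00² + 2·0.8·27 = 79.2 → v = 8.90 m/s
t = (v − v₀)/a = (8.90 − 6.00)/0.8 = 3.62 s

Phase 2 (decelerating): v₀ = 8.90 m/s, a = -2.1 m/s².
v² = v₀² + 2aΔx = 8.90² + 2·-2.1·9 = 41.4 → v = 6.43 m/s
t = (v − v₀)/a = (6.43 − 8.90)/-2.1 = 1.17 s
Total time = 3.62 + 1.17 = 4.80 s

4.80 s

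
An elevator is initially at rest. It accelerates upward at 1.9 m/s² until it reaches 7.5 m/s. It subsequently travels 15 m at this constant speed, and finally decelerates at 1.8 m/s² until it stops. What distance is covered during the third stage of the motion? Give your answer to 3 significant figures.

15.6 m

Phase 1 (accelerating): v₀ = 0 m/s, a = 1.9 m/s².
v = v₀ + at → t = (7.5 − 0) / 1.9 = 3.95 s
v² = v₀² + 2aΔx → Δx = (7.5² − 0²)/(2·1.9) = 14.8 m

Phase 2 (constant speed): v₀ = 7.50 m/s, a = 0 m/s².
Constant speed: t = d/v = 15/7.50 = 2.00 s

Phase 3 (decelerating): v₀ = 7.50 m/s, a = -1.8 m/s².
v = v₀ + at → t = (0 − 7.50) / -1.8 = 4.17 s
v² = v₀² + 2aΔx → Δx = (0² − 7.50²)/(2·-1.8) = 15.6 m
Distance in phase 3 = 15.6 m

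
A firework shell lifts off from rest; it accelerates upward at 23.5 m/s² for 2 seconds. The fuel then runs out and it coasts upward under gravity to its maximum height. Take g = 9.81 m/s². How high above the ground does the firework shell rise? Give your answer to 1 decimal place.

Phase 1 (powered ascent): v₀ = 0 m/s, a = 23.5 m/s².
v = v₀ + at = 0 + (23.5)(2) = 47.0 m/s
Δx = v₀t + ½at² = 0·2 + 0.5·23.5·2² = 47.0 m

Phase 2 (coasting upward): v₀ = 47.0 m/s, a = -9.81 m/s².
v = v₀ + at → t = (0 − 47.0) / -9.81 = 4.79 s
v² = v₀² + 2aΔx → Δx = (0² − 47.0²)/(2·-9.81) = 113 m
Maximum height = 47.0 + 113 = 160 m

159.6 m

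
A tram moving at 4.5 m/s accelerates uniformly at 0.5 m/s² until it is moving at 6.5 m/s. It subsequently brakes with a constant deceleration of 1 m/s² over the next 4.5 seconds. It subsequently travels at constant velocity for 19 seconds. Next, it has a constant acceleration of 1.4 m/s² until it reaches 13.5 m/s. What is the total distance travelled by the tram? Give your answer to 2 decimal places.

142.79 m

Phase 1 (accelerating): v₀ = 4.50 m/s, a = 0.5 m/s².
v = v₀ + at → t = (6.5 − 4.50) / 0.5 = 4.00 s
v² = v₀² + 2aΔx → Δx = (6.5² − 4.50²)/(2·0.5) = 22.0 m

Phase 2 (decelerating): v₀ = 6.50 m/s, a = -1 m/s².
v = v₀ + at = 6.50 + (-1)(4.5) = 2.00 m/s
Δx = v₀t + ½at² = 6.50·4.5 + 0.5·-1·4.5² = 19.1 m

Phase 3 (constant speed): v₀ = 2.00 m/s, a = 0 m/s².
v = v₀ + at = 2.00 + (0)(19) = 2.00 m/s
Δx = v₀t + ½at² = 2.00·19 + 0.5·0·19² = 38.0 m

Phase 4 (accelerating): v₀ = 2.00 m/s, a = 1.4 m/s².
v = v₀ + at → t = (13.5 − 2.00) / 1.4 = 8.21 s
v² = v₀² + 2aΔx → Δx = (13.5² − 2.00²)/(2·1.4) = 63.7 m
Total distance = 22.0 + 19.1 + 38.0 + 63.7 = 143 m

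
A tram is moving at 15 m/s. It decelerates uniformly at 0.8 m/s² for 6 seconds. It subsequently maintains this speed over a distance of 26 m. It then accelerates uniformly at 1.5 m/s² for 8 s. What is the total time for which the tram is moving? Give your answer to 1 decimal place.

Phase 1 (decelerating): v₀ = 15.0 m/s, a = -0.8 m/s².
v = v₀ + at = 15.0 + (-0.8)(6) = 10.2 m/s
Δx = v₀t + ½at² = 15.0·6 + 0.5·-0.8·6² = 75.6 m

Phase 2 (constant speed): v₀ = 10.2 m/s, a = 0 m/s².
Constant speed: t = d/v = 26/10.2 = 2.55 s

Phase 3 (accelerating): v₀ = 10.2 m/s, a = 1.5 m/s².
v = v₀ + at = 10.2 + (1.5)(8) = 22.2 m/s
Δx = v₀t + ½at² = 10.2·8 + 0.5·1.5·8² = 130 m
Total time = 6.00 + 2.55 + 8.00 = 16.5 s

16.5 s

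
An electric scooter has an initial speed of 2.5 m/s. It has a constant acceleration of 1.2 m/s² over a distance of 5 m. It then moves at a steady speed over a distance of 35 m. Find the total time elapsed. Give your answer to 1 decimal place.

9.7 s

Phase 1 (accelerating): v₀ = 2.50 m/s, a = 1.2 m/s².
v² = v₀² + 2aΔx = 2.50² + 2·1.2·5 = 18.2 → v = 4.27 m/s
t = (v − v₀)/a = (4.27 − 2.50)/1.2 = 1.48 s

Phase 2 (constant speed): v₀ = 4.27 m/s, a = 0 m/s².
Constant speed: t = d/v = 35/4.27 = 8.19 s
Total time = 1.48 + 8.19 = 9.67 s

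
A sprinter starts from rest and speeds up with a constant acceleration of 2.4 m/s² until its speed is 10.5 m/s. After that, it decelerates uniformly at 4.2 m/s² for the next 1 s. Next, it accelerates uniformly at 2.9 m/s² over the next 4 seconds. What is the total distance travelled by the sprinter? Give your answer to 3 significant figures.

79.8 m

Phase 1 (accelerating): v₀ = 0 m/s, a = 2.4 m/s².
v = v₀ + at → t = (10.5 − 0) / 2.4 = 4.38 s
v² = v₀² + 2aΔx → Δx = (10.5² − 0²)/(2·2.4) = 23.0 m

Phase 2 (decelerating): v₀ = 10.5 m/s, a = -4.2 m/s².
v = v₀ + at = 10.5 + (-4.2)(1) = 6.30 m/s
Δx = v₀t + ½at² = 10.5·1 + 0.5·-4.2·1² = 8.40 m

Phase 3 (accelerating): v₀ = 6.30 m/s, a = 2.9 m/s².
v = v₀ + at = 6.30 + (2.9)(4) = 17.9 m/s
Δx = v₀t + ½at² = 6.30·4 + 0.5·2.9·4² = 48.4 m
Total distance = 23.0 + 8.40 + 48.4 = 79.8 m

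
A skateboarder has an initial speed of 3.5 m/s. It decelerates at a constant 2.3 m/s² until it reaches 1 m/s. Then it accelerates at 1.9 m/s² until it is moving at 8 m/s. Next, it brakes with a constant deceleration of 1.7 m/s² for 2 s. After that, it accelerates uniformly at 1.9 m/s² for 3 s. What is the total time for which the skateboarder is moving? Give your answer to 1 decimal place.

9.8 s

Phase 1 (decelerating): v₀ = 3.50 m/s, a = -2.3 m/s².
v = v₀ + at → t = (1 − 3.50) / -2.3 = 1.09 s
v² = v₀² + 2aΔx → Δx = (1² − 3.50²)/(2·-2.3) = 2.45 m

Phase 2 (accelerating): v₀ = 1.00 m/s, a = 1.9 m/s².
v = v₀ + at → t = (8 − 1.00) / 1.9 = 3.68 s
v² = v₀² + 2aΔx → Δx = (8² − 1.00²)/(2·1.9) = 16.6 m

Phase 3 (decelerating): v₀ = 8.00 m/s, a = -1.7 m/s².
v = v₀ + at = 8.00 + (-1.7)(2) = 4.60 m/s
Δx = v₀t + ½at² = 8.00·2 + 0.5·-1.7·2² = 12.6 m

Phase 4 (accelerating): v₀ = 4.60 m/s, a = 1.9 m/s².
v = v₀ + at = 4.60 + (1.9)(3) = 10.3 m/s
Δx = v₀t + ½at² = 4.60·3 + 0.5·1.9·3² = 22.3 m
Total time = 1.09 + 3.68 + 2.00 + 3.00 = 9.77 s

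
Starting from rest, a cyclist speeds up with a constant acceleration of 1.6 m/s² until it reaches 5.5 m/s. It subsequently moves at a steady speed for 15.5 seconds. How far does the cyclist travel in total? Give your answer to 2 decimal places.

Phase 1 (accelerating): v₀ = 0 m/s, a = 1.6 m/s².
v = v₀ + at → t = (5.5 − 0) / 1.6 = 3.44 s
v² = v₀² + 2aΔx → Δx = (5.5² − 0²)/(2·1.6) = 9.45 m

Phase 2 (constant speed): v₀ = 5.50 m/s, a = 0 m/s².
v = v₀ + at = 5.50 + (0)(15.5) = 5.50 m/s
Δx = v₀t + ½at² = 5.50·15.5 + 0.5·0·15.5² = 85.2 m
Total distance = 9.45 + 85.2 = 94.7 m

94.70 m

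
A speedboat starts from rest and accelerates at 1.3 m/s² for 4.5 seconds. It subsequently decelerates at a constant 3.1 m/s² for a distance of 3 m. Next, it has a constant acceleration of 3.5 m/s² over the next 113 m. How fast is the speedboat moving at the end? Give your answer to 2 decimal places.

Phase 1 (accelerating): v₀ = 0 m/s, a = 1.3 m/s².
v = v₀ + at = 0 + (1.3)(4.5) = 5.85 m/s
Δx = v₀t + ½at² = 0·4.5 + 0.5·1.3·4.5² = 13.2 m

Phase 2 (decelerating): v₀ = 5.85 m/s, a = -3.1 m/s².
v² = v₀² + 2aΔx = 5.85² + 2·-3.1·3 = 15.6 → v = 3.95 m/s
t = (v − v₀)/a = (3.95 − 5.85)/-3.1 = 0.612 s

Phase 3 (accelerating): v₀ = 3.95 m/s, a = 3.5 m/s².
v² = v₀² + 2aΔx = 3.95² + 2·3.5·113 = 807 → v = 28.4 m/s
t = (v − v₀)/a = (28.4 − 3.95)/3.5 = 6.99 s
Final speed = 28.4 m/s

28.40 m/s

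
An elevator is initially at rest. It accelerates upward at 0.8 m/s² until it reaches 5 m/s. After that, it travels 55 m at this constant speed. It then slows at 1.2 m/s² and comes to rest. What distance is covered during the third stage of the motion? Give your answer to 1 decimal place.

10.4 m

Phase 1 (accelerating): v₀ = 0 m/s, a = 0.8 m/s².
v = v₀ + at → t = (5 − 0) / 0.8 = 6.25 s
v² = v₀² + 2aΔx → Δx = (5² − 0²)/(2·0.8) = 15.6 m

Phase 2 (constant speed): v₀ = 5.00 m/s, a = 0 m/s².
Constant speed: t = d/v = 55/5.00 = 11.0 s

Phase 3 (decelerating): v₀ = 5.00 m/s, a = -1.2 m/s².
v = v₀ + at → t = (0 − 5.00) / -1.2 = 4.17 s
v² = v₀² + 2aΔx → Δx = (0² − 5.00²)/(2·-1.2) = 10.4 m
Distance in phase 3 = 10.4 m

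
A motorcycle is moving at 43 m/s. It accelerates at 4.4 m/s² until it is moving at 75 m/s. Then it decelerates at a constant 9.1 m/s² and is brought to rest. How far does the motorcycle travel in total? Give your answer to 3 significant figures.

Phase 1 (accelerating): v₀ = 43.0 m/s, a = 4.4 m/s².
v = v₀ + at → t = (75 − 43.0) / 4.4 = 7.27 s
v² = v₀² + 2aΔx → Δx = (75² − 43.0²)/(2·4.4) = 429 m

Phase 2 (decelerating): v₀ = 75.0 m/s, a = -9.1 m/s².
v = v₀ + at → t = (0 − 75.0) / -9.1 = 8.24 s
v² = v₀² + 2aΔx → Δx = (0² − 75.0²)/(2·-9.1) = 309 m
Total distance = 429 + 309 = 738 m

738 m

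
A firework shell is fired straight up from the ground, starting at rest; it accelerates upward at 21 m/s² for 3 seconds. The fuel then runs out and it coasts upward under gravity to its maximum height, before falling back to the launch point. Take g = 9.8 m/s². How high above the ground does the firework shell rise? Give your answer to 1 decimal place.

Phase 1 (powered ascent): v₀ = 0 m/s, a = 21 m/s².
v = v₀ + at = 0 + (21)(3) = 63.0 m/s
Δx = v₀t + ½at² = 0·3 + 0.5·21·3² = 94.5 m

Phase 2 (coasting upward): v₀ = 63.0 m/s, a = -9.8 m/s².
v = v₀ + at → t = (0 − 63.0) / -9.8 = 6.43 s
v² = v₀² + 2aΔx → Δx = (0² − 63.0²)/(2·-9.8) = 202 m
Maximum height = 94.5 + 202 = 297 m

297.0 m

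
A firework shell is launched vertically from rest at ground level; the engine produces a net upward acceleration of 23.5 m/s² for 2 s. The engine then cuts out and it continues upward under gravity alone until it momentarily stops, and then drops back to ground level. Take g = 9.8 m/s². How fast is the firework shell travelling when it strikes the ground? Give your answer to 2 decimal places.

Phase 1 (powered ascent): v₀ = 0 m/s, a = 23.5 m/s².
v = v₀ + at = 0 + (23.5)(2) = 47.0 m/s
Δx = v₀t + ½at² = 0·2 + 0.5·23.5·2² = 47.0 m

Phase 2 (coasting upward): v₀ = 47.0 m/s, a = -9.8 m/s².
v = v₀ + at → t = (0 − 47.0) / -9.8 = 4.80 s
v² = v₀² + 2aΔx → Δx = (0² − 47.0²)/(2·-9.8) = 113 m

Phase 3 (free fall): v₀ = 0 m/s, a = -9.8 m/s².
Falls 160 m from rest: t = √(2·160/9.8) = 5.71 s; v = g·t = 55.9 m/s.
Impact speed = 55.9 m/s

55.95 m/s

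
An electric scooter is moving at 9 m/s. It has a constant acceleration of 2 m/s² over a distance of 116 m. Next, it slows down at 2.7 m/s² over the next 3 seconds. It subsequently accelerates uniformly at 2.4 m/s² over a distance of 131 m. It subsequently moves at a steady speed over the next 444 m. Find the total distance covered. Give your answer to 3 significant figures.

749 m

Phase 1 (accelerating): v₀ = 9.00 m/s, a = 2 m/s².
v² = v₀² + 2aΔx = 9.00² + 2·2·116 = 545 → v = 23.3 m/s
t = (v − v₀)/a = (23.3 − 9.00)/2 = 7.17 s

Phase 2 (decelerating): v₀ = 23.3 m/s, a = -2.7 m/s².
v = v₀ + at = 23.3 + (-2.7)(3) = 15.2 m/s
Δx = v₀t + ½at² = 23.3·3 + 0.5·-2.7·3² = 57.9 m

Phase 3 (accelerating): v₀ = 15.2 m/s, a = 2.4 m/s².
v² = v₀² + 2aΔx = 15.2² + 2·2.4·131 = 861 → v = 29.3 m/s
t = (v − v₀)/a = (29.3 − 15.2)/2.4 = 5.88 s

Phase 4 (constant speed): v₀ = 29.3 m/s, a = 0 m/s².
Constant speed: t = d/v = 444/29.3 = 15.1 s
Total distance = 116 + 57.9 + 131 + 444 = 749 m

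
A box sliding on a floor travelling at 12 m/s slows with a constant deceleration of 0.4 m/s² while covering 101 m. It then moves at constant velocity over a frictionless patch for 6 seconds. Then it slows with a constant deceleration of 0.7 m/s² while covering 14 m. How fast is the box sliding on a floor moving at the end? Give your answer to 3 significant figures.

Phase 1 (decelerating): v₀ = 12.0 m/s, a = -0.4 m/s².
v² = v₀² + 2aΔx = 12.0² + 2·-0.4·101 = 63.2 → v = 7.95 m/s
t = (v − v₀)/a = (7.95 − 12.0)/-0.4 = 10.1 s

Phase 2 (constant speed): v₀ = 7.95 m/s, a = 0 m/s².
v = v₀ + at = 7.95 + (0)(6) = 7.95 m/s
Δx = v₀t + ½at² = 7.95·6 + 0.5·0·6² = 47.7 m

Phase 3 (decelerating): v₀ = 7.95 m/s, a = -0.7 m/s².
v² = v₀² + 2aΔx = 7.95² + 2·-0.7·14 = 43.6 → v = 6.60 m/s
t = (v − v₀)/a = (6.60 − 7.95)/-0.7 = 1.92 s
Final speed = 6.60 m/s

6.60 m/s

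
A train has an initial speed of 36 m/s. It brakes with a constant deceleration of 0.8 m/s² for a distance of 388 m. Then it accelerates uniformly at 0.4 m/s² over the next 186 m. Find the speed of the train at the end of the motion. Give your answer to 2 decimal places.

Phase 1 (decelerating): v₀ = 36.0 m/s, a = -0.8 m/s².
v² = v₀² + 2aΔx = 36.0² + 2·-0.8·388 = 675 → v = 26.0 m/s
t = (v − v₀)/a = (26.0 − 36.0)/-0.8 = 12.5 s

Phase 2 (accelerating): v₀ = 26.0 m/s, a = 0.4 m/s².
v² = v₀² + 2aΔx = 26.0² + 2·0.4·186 = 824 → v = 28.7 m/s
t = (v − v₀)/a = (28.7 − 26.0)/0.4 = 6.80 s
Final speed = 28.7 m/s

28.71 m/s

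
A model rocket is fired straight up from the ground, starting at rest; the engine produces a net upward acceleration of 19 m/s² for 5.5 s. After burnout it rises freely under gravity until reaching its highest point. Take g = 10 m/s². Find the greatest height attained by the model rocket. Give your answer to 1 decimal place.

833.4 m

Phase 1 (powered ascent): v₀ = 0 m/s, a = 19 m/s².
v = v₀ + at = 0 + (19)(5.5) = 104 m/s
Δx = v₀t + ½at² = 0·5.5 + 0.5·19·5.5² = 287 m

Phase 2 (coasting upward): v₀ = 104 m/s, a = -10 m/s².
v = v₀ + at → t = (0 − 104) / -10 = 10.4 s
v² = v₀² + 2aΔx → Δx = (0² − 104²)/(2·-10) = 546 m
Maximum height = 287 + 546 = 833 m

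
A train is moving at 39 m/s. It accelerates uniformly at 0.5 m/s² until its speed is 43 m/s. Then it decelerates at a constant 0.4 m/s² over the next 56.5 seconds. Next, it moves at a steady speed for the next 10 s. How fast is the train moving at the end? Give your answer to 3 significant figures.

20.4 m/s

Phase 1 (accelerating): v₀ = 39.0 m/s, a = 0.5 m/s².
v = v₀ + at → t = (43 − 39.0) / 0.5 = 8.00 s
v² = v₀² + 2aΔx → Δx = (43² − 39.0²)/(2·0.5) = 328 m

Phase 2 (decelerating): v₀ = 43.0 m/s, a = -0.4 m/s².
v = v₀ + at = 43.0 + (-0.4)(56.5) = 20.4 m/s
Δx = v₀t + ½at² = 43.0·56.5 + 0.5·-0.4·56.5² = 1790 m

Phase 3 (constant speed): v₀ = 20.4 m/s, a = 0 m/s².
v = v₀ + at = 20.4 + (0)(10) = 20.4 m/s
Δx = v₀t + ½at² = 20.4·10 + 0.5·0·10² = 204 m
Final speed = 20.4 m/s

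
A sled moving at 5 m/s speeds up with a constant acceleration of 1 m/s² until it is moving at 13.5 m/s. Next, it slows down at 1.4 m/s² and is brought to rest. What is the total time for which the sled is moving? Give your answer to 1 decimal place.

Phase 1 (accelerating): v₀ = 5.00 m/s, a = 1 m/s².
v = v₀ + at → t = (13.5 − 5.00) / 1 = 8.50 s
v² = v₀² + 2aΔx → Δx = (13.5² − 5.00²)/(2·1) = 78.6 m

Phase 2 (decelerating): v₀ = 13.5 m/s, a = -1.4 m/s².
v = v₀ + at → t = (0 − 13.5) / -1.4 = 9.64 s
v² = v₀² + 2aΔx → Δx = (0² − 13.5²)/(2·-1.4) = 65.1 m
Total time = 8.50 + 9.64 = 18.1 s

18.1 s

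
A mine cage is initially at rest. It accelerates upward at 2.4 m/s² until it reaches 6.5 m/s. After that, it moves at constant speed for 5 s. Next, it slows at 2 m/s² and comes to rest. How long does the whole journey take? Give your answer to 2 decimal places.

Phase 1 (accelerating): v₀ = 0 m/s, a = 2.4 m/s².
v = v₀ + at → t = (6.5 − 0) / 2.4 = 2.71 s
v² = v₀² + 2aΔx → Δx = (6.5² − 0²)/(2·2.4) = 8.80 m

Phase 2 (constant speed): v₀ = 6.50 m/s, a = 0 m/s².
v = v₀ + at = 6.50 + (0)(5) = 6.50 m/s
Δx = v₀t + ½at² = 6.50·5 + 0.5·0·5² = 32.5 m

Phase 3 (decelerating): v₀ = 6.50 m/s, a = -2 m/s².
v = v₀ + at → t = (0 − 6.50) / -2 = 3.25 s
v² = v₀² + 2aΔx → Δx = (0² − 6.50²)/(2·-2) = 10.6 m
Total time = 2.71 + 5.00 + 3.25 = 11.0 s

10.96 s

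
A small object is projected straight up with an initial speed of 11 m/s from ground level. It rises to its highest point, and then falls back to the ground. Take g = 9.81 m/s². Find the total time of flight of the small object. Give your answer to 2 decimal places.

2.24 s

Phase 1 (rising): v₀ = 11.0 m/s, a = -9.81 m/s².
v = v₀ + at → t = (0 − 11.0) / -9.81 = 1.12 s
v² = v₀² + 2aΔx → Δx = (0² − 11.0²)/(2·-9.81) = 6.17 m

Phase 2 (falling): v₀ = 0 m/s, a = -9.81 m/s².
Falls 6.17 m from rest: t = √(2·6.17/9.81) = 1.12 s; v = g·t = 11.0 m/s.
Total time = 1.12 + 1.12 = 2.24 s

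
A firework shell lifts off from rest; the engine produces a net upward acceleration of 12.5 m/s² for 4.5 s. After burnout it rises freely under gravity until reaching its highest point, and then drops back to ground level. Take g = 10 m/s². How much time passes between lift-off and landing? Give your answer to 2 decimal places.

Phase 1 (powered ascent): v₀ = 0 m/s, a = 12.5 m/s².
v = v₀ + at = 0 + (12.5)(4.5) = 56.2 m/s
Δx = v₀t + ½at² = 0·4.5 + 0.5·12.5·4.5² = 127 m

Phase 2 (coasting upward): v₀ = 56.2 m/s, a = -10 m/s².
v = v₀ + at → t = (0 − 56.2) / -10 = 5.62 s
v² = v₀² + 2aΔx → Δx = (0² − 56.2²)/(2·-10) = 158 m

Phase 3 (free fall): v₀ = 0 m/s, a = -10 m/s².
Falls 285 m from rest: t = √(2·285/10) = 7.55 s; v = g·t = 75.5 m/s.
Total time = 4.50 + 5.62 + 7.55 = 17.7 s

17.67 s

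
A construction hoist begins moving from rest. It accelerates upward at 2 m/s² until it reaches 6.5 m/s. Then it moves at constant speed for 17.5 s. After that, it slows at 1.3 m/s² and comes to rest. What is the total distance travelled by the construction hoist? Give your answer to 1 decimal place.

140.6 m

Phase 1 (accelerating): v₀ = 0 m/s, a = 2 m/s².
v = v₀ + at → t = (6.5 − 0) / 2 = 3.25 s
v² = v₀² + 2aΔx → Δx = (6.5² − 0²)/(2·2) = 10.6 m

Phase 2 (constant speed): v₀ = 6.50 m/s, a = 0 m/s².
v = v₀ + at = 6.50 + (0)(17.5) = 6.50 m/s
Δx = v₀t + ½at² = 6.50·17.5 + 0.5·0·17.5² = 114 m

Phase 3 (decelerating): v₀ = 6.50 m/s, a = -1.3 m/s².
v = v₀ + at → t = (0 − 6.50) / -1.3 = 5.00 s
v² = v₀² + 2aΔx → Δx = (0² − 6.50²)/(2·-1.3) = 16.2 m
Total distance = 10.6 + 114 + 16.2 = 141 m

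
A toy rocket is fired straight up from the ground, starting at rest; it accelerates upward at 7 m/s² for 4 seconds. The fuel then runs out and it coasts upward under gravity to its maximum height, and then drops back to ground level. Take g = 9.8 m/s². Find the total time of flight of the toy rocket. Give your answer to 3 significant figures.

11.3 s

Phase 1 (powered ascent): v₀ = 0 m/s, a = 7 m/s².
v = v₀ + at = 0 + (7)(4) = 28.0 m/s
Δx = v₀t + ½at² = 0·4 + 0.5·7·4² = 56.0 m

Phase 2 (coasting upward): v₀ = 28.0 m/s, a = -9.8 m/s².
v = v₀ + at → t = (0 − 28.0) / -9.8 = 2.86 s
v² = v₀² + 2aΔx → Δx = (0² − 28.0²)/(2·-9.8) = 40.0 m

Phase 3 (free fall): v₀ = 0 m/s, a = -9.8 m/s².
Falls 96.0 m from rest: t = √(2·96.0/9.8) = 4.43 s; v = g·t = 43.4 m/s.
Total time = 4.00 + 2.86 + 4.43 = 11.3 s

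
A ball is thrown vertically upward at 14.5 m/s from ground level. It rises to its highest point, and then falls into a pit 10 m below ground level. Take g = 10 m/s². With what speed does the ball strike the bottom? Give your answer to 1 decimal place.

Phase 1 (rising): v₀ = 14.5 m/s, a = -10 m/s².
v = v₀ + at → t = (0 − 14.5) / -10 = 1.45 s
v² = v₀² + 2aΔx → Δx = (0² − 14.5²)/(2·-10) = 10.5 m

Phase 2 (falling): v₀ = 0 m/s, a = -10 m/s².
Falls 20.5 m from rest: t = √(2·20.5/10) = 2.03 s; v = g·t = 20.3 m/s.
Final speed = 20.3 m/s

20.3 m/s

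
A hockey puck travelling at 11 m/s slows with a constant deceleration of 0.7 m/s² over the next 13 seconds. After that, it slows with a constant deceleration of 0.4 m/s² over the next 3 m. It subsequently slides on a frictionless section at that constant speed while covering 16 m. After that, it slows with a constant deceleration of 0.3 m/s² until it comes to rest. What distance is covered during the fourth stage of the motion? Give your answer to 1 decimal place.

2.0 m

Phase 1 (decelerating): v₀ = 11.0 m/s, a = -0.7 m/s².
v = v₀ + at = 11.0 + (-0.7)(13) = 1.90 m/s
Δx = v₀t + ½at² = 11.0·13 + 0.5·-0.7·13² = 83.8 m

Phase 2 (decelerating): v₀ = 1.90 m/s, a = -0.4 m/s².
v² = v₀² + 2aΔx = 1.90² + 2·-0.4·3 = 1.21 → v = 1.10 m/s
t = (v − v₀)/a = (1.10 − 1.90)/-0.4 = 2.00 s

Phase 3 (constant speed): v₀ = 1.10 m/s, a = 0 m/s².
Constant speed: t = d/v = 16/1.10 = 14.5 s

Phase 4 (decelerating): v₀ = 1.10 m/s, a = -0.3 m/s².
v = v₀ + at → t = (0 − 1.10) / -0.3 = 3.67 s
v² = v₀² + 2aΔx → Δx = (0² − 1.10²)/(2·-0.3) = 2.02 m
Distance in phase 4 = 2.02 m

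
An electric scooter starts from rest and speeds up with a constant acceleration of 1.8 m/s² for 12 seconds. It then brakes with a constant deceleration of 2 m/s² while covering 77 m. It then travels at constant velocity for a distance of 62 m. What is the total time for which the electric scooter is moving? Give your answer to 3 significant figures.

21.4 s

Phase 1 (accelerating): v₀ = 0 m/s, a = 1.8 m/s².
v = v₀ + at = 0 + (1.8)(12) = 21.6 m/s
Δx = v₀t + ½at² = 0·12 + 0.5·1.8·12² = 130 m

Phase 2 (decelerating): v₀ = 21.6 m/s, a = -2 m/s².
v² = v₀² + 2aΔx = 21.6² + 2·-2·77 = 159 → v = 12.6 m/s
t = (v − v₀)/a = (12.6 − 21.6)/-2 = 4.50 s

Phase 3 (constant speed): v₀ = 12.6 m/s, a = 0 m/s².
Constant speed: t = d/v = 62/12.6 = 4.92 s
Total time = 12.0 + 4.50 + 4.92 = 21.4 s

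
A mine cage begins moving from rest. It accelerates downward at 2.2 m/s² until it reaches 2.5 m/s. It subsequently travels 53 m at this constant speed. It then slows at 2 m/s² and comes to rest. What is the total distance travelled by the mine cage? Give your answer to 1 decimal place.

56.0 m

Phase 1 (accelerating): v₀ = 0 m/s, a = 2.2 m/s².
v = v₀ + at → t = (2.5 − 0) / 2.2 = 1.14 s
v² = v₀² + 2aΔx → Δx = (2.5² − 0²)/(2·2.2) = 1.42 m

Phase 2 (constant speed): v₀ = 2.50 m/s, a = 0 m/s².
Constant speed: t = d/v = 53/2.50 = 21.2 s

Phase 3 (decelerating): v₀ = 2.50 m/s, a = -2 m/s².
v = v₀ + at → t = (0 − 2.50) / -2 = 1.25 s
v² = v₀² + 2aΔx → Δx = (0² − 2.50²)/(2·-2) = 1.56 m
Total distance = 1.42 + 53.0 + 1.56 = 56.0 m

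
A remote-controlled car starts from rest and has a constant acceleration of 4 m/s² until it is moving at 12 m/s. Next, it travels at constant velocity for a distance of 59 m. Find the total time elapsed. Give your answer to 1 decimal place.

Phase 1 (accelerating): v₀ = 0 m/s, a = 4 m/s².
v = v₀ + at → t = (12 − 0) / 4 = 3.00 s
v² = v₀² + 2aΔx → Δx = (12² − 0²)/(2·4) = 18.0 m

Phase 2 (constant speed): v₀ = 12.0 m/s, a = 0 m/s².
Constant speed: t = d/v = 59/12.0 = 4.92 s
Total time = 3.00 + 4.92 = 7.92 s

7.9 s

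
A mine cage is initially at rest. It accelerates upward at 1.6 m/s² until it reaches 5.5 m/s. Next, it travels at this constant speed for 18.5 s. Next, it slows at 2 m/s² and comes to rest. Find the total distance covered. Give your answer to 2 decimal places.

Phase 1 (accelerating): v₀ = 0 m/s, a = 1.6 m/s².
v = v₀ + at → t = (5.5 − 0) / 1.6 = 3.44 s
v² = v₀² + 2aΔx → Δx = (5.5² − 0²)/(2·1.6) = 9.45 m

Phase 2 (constant speed): v₀ = 5.50 m/s, a = 0 m/s².
v = v₀ + at = 5.50 + (0)(18.5) = 5.50 m/s
Δx = v₀t + ½at² = 5.50·18.5 + 0.5·0·18.5² = 102 m

Phase 3 (decelerating): v₀ = 5.50 m/s, a = -2 m/s².
v = v₀ + at → t = (0 − 5.50) / -2 = 2.75 s
v² = v₀² + 2aΔx → Δx = (0² − 5.50²)/(2·-2) = 7.56 m
Total distance = 9.45 + 102 + 7.56 = 119 m

118.77 m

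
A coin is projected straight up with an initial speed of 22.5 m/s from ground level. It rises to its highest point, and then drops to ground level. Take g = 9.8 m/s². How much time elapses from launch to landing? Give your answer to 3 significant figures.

Phase 1 (rising): v₀ = 22.5 m/s, a = -9.8 m/s².
v = v₀ + at → t = (0 − 22.5) / -9.8 = 2.30 s
v² = v₀² + 2aΔx → Δx = (0² − 22.5²)/(2·-9.8) = 25.8 m

Phase 2 (falling): v₀ = 0 m/s, a = -9.8 m/s².
Falls 25.8 m from rest: t = √(2·25.8/9.8) = 2.30 s; v = g·t = 22.5 m/s.
Total time = 2.30 + 2.30 = 4.59 s

4.59 s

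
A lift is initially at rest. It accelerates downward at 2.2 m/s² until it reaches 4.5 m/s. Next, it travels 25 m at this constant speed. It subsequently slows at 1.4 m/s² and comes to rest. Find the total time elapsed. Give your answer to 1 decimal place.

10.8 s

Phase 1 (accelerating): v₀ = 0 m/s, a = 2.2 m/s².
v = v₀ + at → t = (4.5 − 0) / 2.2 = 2.05 s
v² = v₀² + 2aΔx → Δx = (4.5² − 0²)/(2·2.2) = 4.60 m

Phase 2 (constant speed): v₀ = 4.50 m/s, a = 0 m/s².
Constant speed: t = d/v = 25/4.50 = 5.56 s

Phase 3 (decelerating): v₀ = 4.50 m/s, a = -1.4 m/s².
v = v₀ + at → t = (0 − 4.50) / -1.4 = 3.21 s
v² = v₀² + 2aΔx → Δx = (0² − 4.50²)/(2·-1.4) = 7.23 m
Total time = 2.05 + 5.56 + 3.21 = 10.8 s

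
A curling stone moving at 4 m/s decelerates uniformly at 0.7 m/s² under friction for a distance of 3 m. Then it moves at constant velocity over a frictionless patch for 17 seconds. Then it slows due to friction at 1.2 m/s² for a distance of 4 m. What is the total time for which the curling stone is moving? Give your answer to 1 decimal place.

Phase 1 (decelerating): v₀ = 4.00 m/s, a = -0.7 m/s².
v² = v₀² + 2aΔx = 4.00² + 2·-0.7·3 = 11.8 → v = 3.44 m/s
t = (v − v₀)/a = (3.44 − 4.00)/-0.7 = 0.807 s

Phase 2 (constant speed): v₀ = 3.44 m/s, a = 0 m/s².
v = v₀ + at = 3.44 + (0)(17) = 3.44 m/s
Δx = v₀t + ½at² = 3.44·17 + 0.5·0·17² = 58.4 m

Phase 3 (decelerating): v₀ = 3.44 m/s, a = -1.2 m/s².
v² = v₀² + 2aΔx = 3.44² + 2·-1.2·4 = 2.20 → v = 1.48 m/s
t = (v − v₀)/a = (1.48 − 3.44)/-1.2 = 1.63 s
Total time = 0.807 + 17.0 + 1.63 = 19.4 s

19.4 s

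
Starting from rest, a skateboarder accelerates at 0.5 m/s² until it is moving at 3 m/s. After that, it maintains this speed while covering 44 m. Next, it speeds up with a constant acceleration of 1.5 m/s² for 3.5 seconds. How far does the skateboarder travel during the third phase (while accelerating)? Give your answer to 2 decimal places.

Phase 1 (accelerating): v₀ = 0 m/s, a = 0.5 m/s².
v = v₀ + at → t = (3 − 0) / 0.5 = 6.00 s
v² = v₀² + 2aΔx → Δx = (3² − 0²)/(2·0.5) = 9.00 m

Phase 2 (constant speed): v₀ = 3.00 m/s, a = 0 m/s².
Constant speed: t = d/v = 44/3.00 = 14.7 s

Phase 3 (accelerating): v₀ = 3.00 m/s, a = 1.5 m/s².
v = v₀ + at = 3.00 + (1.5)(3.5) = 8.25 m/s
Δx = v₀t + ½at² = 3.00·3.5 + 0.5·1.5·3.5² = 19.7 m
Distance in phase 3 = 19.7 m

19.69 m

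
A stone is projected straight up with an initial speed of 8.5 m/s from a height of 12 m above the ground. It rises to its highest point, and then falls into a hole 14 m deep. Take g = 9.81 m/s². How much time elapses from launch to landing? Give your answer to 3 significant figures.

3.33 s

Phase 1 (rising): v₀ = 8.50 m/s, a = -9.81 m/s².
v = v₀ + at → t = (0 − 8.50) / -9.81 = 0.866 s
v² = v₀² + 2aΔx → Δx = (0² − 8.50²)/(2·-9.81) = 3.68 m

Phase 2 (falling): v₀ = 0 m/s, a = -9.81 m/s².
Falls 29.7 m from rest: t = √(2·29.7/9.81) = 2.46 s; v = g·t = 24.1 m/s.
Total time = 0.866 + 2.46 = 3.33 s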